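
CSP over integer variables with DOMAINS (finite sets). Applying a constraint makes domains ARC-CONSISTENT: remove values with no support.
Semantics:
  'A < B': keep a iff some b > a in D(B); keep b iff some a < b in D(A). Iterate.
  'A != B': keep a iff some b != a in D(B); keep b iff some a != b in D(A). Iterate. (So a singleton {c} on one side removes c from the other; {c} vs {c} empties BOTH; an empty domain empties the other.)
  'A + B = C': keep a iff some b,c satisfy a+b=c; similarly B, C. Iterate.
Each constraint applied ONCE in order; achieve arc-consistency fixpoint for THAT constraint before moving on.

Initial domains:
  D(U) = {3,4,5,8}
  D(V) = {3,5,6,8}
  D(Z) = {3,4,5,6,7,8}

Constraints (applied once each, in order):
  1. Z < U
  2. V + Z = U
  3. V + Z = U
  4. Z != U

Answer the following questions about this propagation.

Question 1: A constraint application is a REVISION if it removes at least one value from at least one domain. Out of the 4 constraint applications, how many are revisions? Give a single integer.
Answer: 2

Derivation:
Constraint 1 (Z < U) on D(Z)={3,4,5,6,7,8} D(U)={3,4,5,8}: Z {3,4,5,6,7,8}->{3,4,5,6,7}; U {3,4,5,8}->{4,5,8} => REVISION
Constraint 2 (V + Z = U) on D(V)={3,5,6,8} D(Z)={3,4,5,6,7} D(U)={4,5,8}: V {3,5,6,8}->{3,5}; Z {3,4,5,6,7}->{3,5}; U {4,5,8}->{8} => REVISION
Constraint 3 (V + Z = U) on D(V)={3,5} D(Z)={3,5} D(U)={8}: no change => not a revision
Constraint 4 (Z != U) on D(Z)={3,5} D(U)={8}: no change => not a revision
Total revisions = 2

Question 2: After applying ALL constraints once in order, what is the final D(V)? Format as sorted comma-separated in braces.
Answer: {3,5}

Derivation:
Constraint 1 (Z < U) on D(Z)={3,4,5,6,7,8} D(U)={3,4,5,8}: Z {3,4,5,6,7,8}->{3,4,5,6,7}; U {3,4,5,8}->{4,5,8}
Constraint 2 (V + Z = U) on D(V)={3,5,6,8} D(Z)={3,4,5,6,7} D(U)={4,5,8}: V {3,5,6,8}->{3,5}; Z {3,4,5,6,7}->{3,5}; U {4,5,8}->{8}
Constraint 3 (V + Z = U) on D(V)={3,5} D(Z)={3,5} D(U)={8}: no change
Constraint 4 (Z != U) on D(Z)={3,5} D(U)={8}: no change
So after all 4 constraints: D(V) = {3,5}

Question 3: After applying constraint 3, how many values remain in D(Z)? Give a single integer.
Answer: 2

Derivation:
Constraint 1 (Z < U) on D(Z)={3,4,5,6,7,8} D(U)={3,4,5,8}: Z {3,4,5,6,7,8}->{3,4,5,6,7}; U {3,4,5,8}->{4,5,8}
Constraint 2 (V + Z = U) on D(V)={3,5,6,8} D(Z)={3,4,5,6,7} D(U)={4,5,8}: V {3,5,6,8}->{3,5}; Z {3,4,5,6,7}->{3,5}; U {4,5,8}->{8}
Constraint 3 (V + Z = U) on D(V)={3,5} D(Z)={3,5} D(U)={8}: no change
So after constraint 3: D(Z)={3,5}, size = 2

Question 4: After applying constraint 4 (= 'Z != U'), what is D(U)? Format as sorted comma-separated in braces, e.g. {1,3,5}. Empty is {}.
Constraint 1 (Z < U) on D(Z)={3,4,5,6,7,8} D(U)={3,4,5,8}: Z {3,4,5,6,7,8}->{3,4,5,6,7}; U {3,4,5,8}->{4,5,8}
Constraint 2 (V + Z = U) on D(V)={3,5,6,8} D(Z)={3,4,5,6,7} D(U)={4,5,8}: V {3,5,6,8}->{3,5}; Z {3,4,5,6,7}->{3,5}; U {4,5,8}->{8}
Constraint 3 (V + Z = U) on D(V)={3,5} D(Z)={3,5} D(U)={8}: no change
Constraint 4 (Z != U) on D(Z)={3,5} D(U)={8}: no change
So after constraint 4: D(U) = {8}

Answer: {8}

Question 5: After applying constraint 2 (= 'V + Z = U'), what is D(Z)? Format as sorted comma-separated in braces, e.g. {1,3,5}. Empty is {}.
Answer: {3,5}

Derivation:
Constraint 1 (Z < U) on D(Z)={3,4,5,6,7,8} D(U)={3,4,5,8}: Z {3,4,5,6,7,8}->{3,4,5,6,7}; U {3,4,5,8}->{4,5,8}
Constraint 2 (V + Z = U) on D(V)={3,5,6,8} D(Z)={3,4,5,6,7} D(U)={4,5,8}: V {3,5,6,8}->{3,5}; Z {3,4,5,6,7}->{3,5}; U {4,5,8}->{8}
So after constraint 2: D(Z) = {3,5}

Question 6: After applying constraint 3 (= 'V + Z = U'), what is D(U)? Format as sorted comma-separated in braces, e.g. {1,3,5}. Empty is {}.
Answer: {8}

Derivation:
Constraint 1 (Z < U) on D(Z)={3,4,5,6,7,8} D(U)={3,4,5,8}: Z {3,4,5,6,7,8}->{3,4,5,6,7}; U {3,4,5,8}->{4,5,8}
Constraint 2 (V + Z = U) on D(V)={3,5,6,8} D(Z)={3,4,5,6,7} D(U)={4,5,8}: V {3,5,6,8}->{3,5}; Z {3,4,5,6,7}->{3,5}; U {4,5,8}->{8}
Constraint 3 (V + Z = U) on D(V)={3,5} D(Z)={3,5} D(U)={8}: no change
So after constraint 3: D(U) = {8}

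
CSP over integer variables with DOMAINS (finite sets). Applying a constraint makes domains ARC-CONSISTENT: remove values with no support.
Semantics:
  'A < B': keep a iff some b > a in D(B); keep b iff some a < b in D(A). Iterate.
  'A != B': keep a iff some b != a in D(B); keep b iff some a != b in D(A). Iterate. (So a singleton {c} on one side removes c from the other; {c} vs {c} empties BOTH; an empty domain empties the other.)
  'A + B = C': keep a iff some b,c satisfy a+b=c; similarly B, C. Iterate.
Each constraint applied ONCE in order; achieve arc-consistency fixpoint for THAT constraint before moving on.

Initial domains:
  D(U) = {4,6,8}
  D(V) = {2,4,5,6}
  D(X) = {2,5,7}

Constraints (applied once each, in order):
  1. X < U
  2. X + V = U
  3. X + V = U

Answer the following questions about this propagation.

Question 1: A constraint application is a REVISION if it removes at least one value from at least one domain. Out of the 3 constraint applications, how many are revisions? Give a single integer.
Answer: 1

Derivation:
Constraint 1 (X < U) on D(X)={2,5,7} D(U)={4,6,8}: no change => not a revision
Constraint 2 (X + V = U) on D(X)={2,5,7} D(V)={2,4,5,6} D(U)={4,6,8}: X {2,5,7}->{2}; V {2,4,5,6}->{2,4,6} => REVISION
Constraint 3 (X + V = U) on D(X)={2} D(V)={2,4,6} D(U)={4,6,8}: no change => not a revision
Total revisions = 1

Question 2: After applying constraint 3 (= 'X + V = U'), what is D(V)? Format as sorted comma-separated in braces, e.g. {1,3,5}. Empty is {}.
Constraint 1 (X < U) on D(X)={2,5,7} D(U)={4,6,8}: no change
Constraint 2 (X + V = U) on D(X)={2,5,7} D(V)={2,4,5,6} D(U)={4,6,8}: X {2,5,7}->{2}; V {2,4,5,6}->{2,4,6}
Constraint 3 (X + V = U) on D(X)={2} D(V)={2,4,6} D(U)={4,6,8}: no change
So after constraint 3: D(V) = {2,4,6}

Answer: {2,4,6}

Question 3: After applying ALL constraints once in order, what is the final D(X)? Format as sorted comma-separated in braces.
Answer: {2}

Derivation:
Constraint 1 (X < U) on D(X)={2,5,7} D(U)={4,6,8}: no change
Constraint 2 (X + V = U) on D(X)={2,5,7} D(V)={2,4,5,6} D(U)={4,6,8}: X {2,5,7}->{2}; V {2,4,5,6}->{2,4,6}
Constraint 3 (X + V = U) on D(X)={2} D(V)={2,4,6} D(U)={4,6,8}: no change
So after all 3 constraints: D(X) = {2}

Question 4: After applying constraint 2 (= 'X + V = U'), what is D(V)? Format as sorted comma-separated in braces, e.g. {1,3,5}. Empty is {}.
Constraint 1 (X < U) on D(X)={2,5,7} D(U)={4,6,8}: no change
Constraint 2 (X + V = U) on D(X)={2,5,7} D(V)={2,4,5,6} D(U)={4,6,8}: X {2,5,7}->{2}; V {2,4,5,6}->{2,4,6}
So after constraint 2: D(V) = {2,4,6}

Answer: {2,4,6}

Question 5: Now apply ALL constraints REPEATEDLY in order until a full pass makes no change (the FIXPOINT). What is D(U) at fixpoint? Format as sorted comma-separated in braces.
pass 0 (initial): D(U)={4,6,8}
pass 1: V {2,4,5,6}->{2,4,6}; X {2,5,7}->{2}
pass 2: no change
Fixpoint after 2 passes: D(U) = {4,6,8}

Answer: {4,6,8}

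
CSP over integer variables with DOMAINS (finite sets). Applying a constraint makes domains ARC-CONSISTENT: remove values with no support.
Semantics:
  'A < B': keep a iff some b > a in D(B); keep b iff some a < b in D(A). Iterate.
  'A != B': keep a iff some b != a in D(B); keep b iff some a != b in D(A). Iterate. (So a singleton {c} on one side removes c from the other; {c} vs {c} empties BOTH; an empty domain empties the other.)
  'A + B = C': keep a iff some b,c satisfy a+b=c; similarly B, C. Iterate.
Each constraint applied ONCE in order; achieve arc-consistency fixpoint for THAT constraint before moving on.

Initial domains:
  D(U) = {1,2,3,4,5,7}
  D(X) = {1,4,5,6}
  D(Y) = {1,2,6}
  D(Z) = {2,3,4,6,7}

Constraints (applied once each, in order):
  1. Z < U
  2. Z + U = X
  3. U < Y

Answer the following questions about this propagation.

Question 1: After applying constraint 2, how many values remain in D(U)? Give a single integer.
Constraint 1 (Z < U) on D(Z)={2,3,4,6,7} D(U)={1,2,3,4,5,7}: Z {2,3,4,6,7}->{2,3,4,6}; U {1,2,3,4,5,7}->{3,4,5,7}
Constraint 2 (Z + U = X) on D(Z)={2,3,4,6} D(U)={3,4,5,7} D(X)={1,4,5,6}: Z {2,3,4,6}->{2,3}; U {3,4,5,7}->{3,4}; X {1,4,5,6}->{5,6}
So after constraint 2: D(U)={3,4}, size = 2

Answer: 2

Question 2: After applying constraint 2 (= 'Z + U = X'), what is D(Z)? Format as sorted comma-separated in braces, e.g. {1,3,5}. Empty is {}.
Answer: {2,3}

Derivation:
Constraint 1 (Z < U) on D(Z)={2,3,4,6,7} D(U)={1,2,3,4,5,7}: Z {2,3,4,6,7}->{2,3,4,6}; U {1,2,3,4,5,7}->{3,4,5,7}
Constraint 2 (Z + U = X) on D(Z)={2,3,4,6} D(U)={3,4,5,7} D(X)={1,4,5,6}: Z {2,3,4,6}->{2,3}; U {3,4,5,7}->{3,4}; X {1,4,5,6}->{5,6}
So after constraint 2: D(Z) = {2,3}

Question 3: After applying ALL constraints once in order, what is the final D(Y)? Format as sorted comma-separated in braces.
Answer: {6}

Derivation:
Constraint 1 (Z < U) on D(Z)={2,3,4,6,7} D(U)={1,2,3,4,5,7}: Z {2,3,4,6,7}->{2,3,4,6}; U {1,2,3,4,5,7}->{3,4,5,7}
Constraint 2 (Z + U = X) on D(Z)={2,3,4,6} D(U)={3,4,5,7} D(X)={1,4,5,6}: Z {2,3,4,6}->{2,3}; U {3,4,5,7}->{3,4}; X {1,4,5,6}->{5,6}
Constraint 3 (U < Y) on D(U)={3,4} D(Y)={1,2,6}: Y {1,2,6}->{6}
So after all 3 constraints: D(Y) = {6}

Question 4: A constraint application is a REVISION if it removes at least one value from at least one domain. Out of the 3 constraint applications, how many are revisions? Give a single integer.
Constraint 1 (Z < U) on D(Z)={2,3,4,6,7} D(U)={1,2,3,4,5,7}: Z {2,3,4,6,7}->{2,3,4,6}; U {1,2,3,4,5,7}->{3,4,5,7} => REVISION
Constraint 2 (Z + U = X) on D(Z)={2,3,4,6} D(U)={3,4,5,7} D(X)={1,4,5,6}: Z {2,3,4,6}->{2,3}; U {3,4,5,7}->{3,4}; X {1,4,5,6}->{5,6} => REVISION
Constraint 3 (U < Y) on D(U)={3,4} D(Y)={1,2,6}: Y {1,2,6}->{6} => REVISION
Total revisions = 3

Answer: 3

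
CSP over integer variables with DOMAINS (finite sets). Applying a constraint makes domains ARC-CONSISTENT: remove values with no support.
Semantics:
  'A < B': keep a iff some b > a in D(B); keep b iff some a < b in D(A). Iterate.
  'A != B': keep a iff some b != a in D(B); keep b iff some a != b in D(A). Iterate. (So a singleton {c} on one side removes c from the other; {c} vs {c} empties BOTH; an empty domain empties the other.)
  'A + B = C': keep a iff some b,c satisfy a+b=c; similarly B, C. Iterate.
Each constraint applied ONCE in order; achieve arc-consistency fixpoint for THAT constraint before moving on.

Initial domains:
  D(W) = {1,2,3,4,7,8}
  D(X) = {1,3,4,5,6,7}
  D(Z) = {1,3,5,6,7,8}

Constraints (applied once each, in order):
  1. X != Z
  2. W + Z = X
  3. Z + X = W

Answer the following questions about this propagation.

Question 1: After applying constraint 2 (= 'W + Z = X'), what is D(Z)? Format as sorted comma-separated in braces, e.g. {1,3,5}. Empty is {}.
Constraint 1 (X != Z) on D(X)={1,3,4,5,6,7} D(Z)={1,3,5,6,7,8}: no change
Constraint 2 (W + Z = X) on D(W)={1,2,3,4,7,8} D(Z)={1,3,5,6,7,8} D(X)={1,3,4,5,6,7}: W {1,2,3,4,7,8}->{1,2,3,4}; Z {1,3,5,6,7,8}->{1,3,5,6}; X {1,3,4,5,6,7}->{3,4,5,6,7}
So after constraint 2: D(Z) = {1,3,5,6}

Answer: {1,3,5,6}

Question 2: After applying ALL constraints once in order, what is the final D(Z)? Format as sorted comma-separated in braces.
Answer: {1}

Derivation:
Constraint 1 (X != Z) on D(X)={1,3,4,5,6,7} D(Z)={1,3,5,6,7,8}: no change
Constraint 2 (W + Z = X) on D(W)={1,2,3,4,7,8} D(Z)={1,3,5,6,7,8} D(X)={1,3,4,5,6,7}: W {1,2,3,4,7,8}->{1,2,3,4}; Z {1,3,5,6,7,8}->{1,3,5,6}; X {1,3,4,5,6,7}->{3,4,5,6,7}
Constraint 3 (Z + X = W) on D(Z)={1,3,5,6} D(X)={3,4,5,6,7} D(W)={1,2,3,4}: Z {1,3,5,6}->{1}; X {3,4,5,6,7}->{3}; W {1,2,3,4}->{4}
So after all 3 constraints: D(Z) = {1}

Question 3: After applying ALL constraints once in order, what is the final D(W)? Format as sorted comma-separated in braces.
Constraint 1 (X != Z) on D(X)={1,3,4,5,6,7} D(Z)={1,3,5,6,7,8}: no change
Constraint 2 (W + Z = X) on D(W)={1,2,3,4,7,8} D(Z)={1,3,5,6,7,8} D(X)={1,3,4,5,6,7}: W {1,2,3,4,7,8}->{1,2,3,4}; Z {1,3,5,6,7,8}->{1,3,5,6}; X {1,3,4,5,6,7}->{3,4,5,6,7}
Constraint 3 (Z + X = W) on D(Z)={1,3,5,6} D(X)={3,4,5,6,7} D(W)={1,2,3,4}: Z {1,3,5,6}->{1}; X {3,4,5,6,7}->{3}; W {1,2,3,4}->{4}
So after all 3 constraints: D(W) = {4}

Answer: {4}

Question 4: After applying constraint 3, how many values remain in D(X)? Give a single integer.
Constraint 1 (X != Z) on D(X)={1,3,4,5,6,7} D(Z)={1,3,5,6,7,8}: no change
Constraint 2 (W + Z = X) on D(W)={1,2,3,4,7,8} D(Z)={1,3,5,6,7,8} D(X)={1,3,4,5,6,7}: W {1,2,3,4,7,8}->{1,2,3,4}; Z {1,3,5,6,7,8}->{1,3,5,6}; X {1,3,4,5,6,7}->{3,4,5,6,7}
Constraint 3 (Z + X = W) on D(Z)={1,3,5,6} D(X)={3,4,5,6,7} D(W)={1,2,3,4}: Z {1,3,5,6}->{1}; X {3,4,5,6,7}->{3}; W {1,2,3,4}->{4}
So after constraint 3: D(X)={3}, size = 1

Answer: 1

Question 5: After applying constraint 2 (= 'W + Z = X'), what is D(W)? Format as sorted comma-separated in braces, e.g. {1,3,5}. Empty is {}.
Constraint 1 (X != Z) on D(X)={1,3,4,5,6,7} D(Z)={1,3,5,6,7,8}: no change
Constraint 2 (W + Z = X) on D(W)={1,2,3,4,7,8} D(Z)={1,3,5,6,7,8} D(X)={1,3,4,5,6,7}: W {1,2,3,4,7,8}->{1,2,3,4}; Z {1,3,5,6,7,8}->{1,3,5,6}; X {1,3,4,5,6,7}->{3,4,5,6,7}
So after constraint 2: D(W) = {1,2,3,4}

Answer: {1,2,3,4}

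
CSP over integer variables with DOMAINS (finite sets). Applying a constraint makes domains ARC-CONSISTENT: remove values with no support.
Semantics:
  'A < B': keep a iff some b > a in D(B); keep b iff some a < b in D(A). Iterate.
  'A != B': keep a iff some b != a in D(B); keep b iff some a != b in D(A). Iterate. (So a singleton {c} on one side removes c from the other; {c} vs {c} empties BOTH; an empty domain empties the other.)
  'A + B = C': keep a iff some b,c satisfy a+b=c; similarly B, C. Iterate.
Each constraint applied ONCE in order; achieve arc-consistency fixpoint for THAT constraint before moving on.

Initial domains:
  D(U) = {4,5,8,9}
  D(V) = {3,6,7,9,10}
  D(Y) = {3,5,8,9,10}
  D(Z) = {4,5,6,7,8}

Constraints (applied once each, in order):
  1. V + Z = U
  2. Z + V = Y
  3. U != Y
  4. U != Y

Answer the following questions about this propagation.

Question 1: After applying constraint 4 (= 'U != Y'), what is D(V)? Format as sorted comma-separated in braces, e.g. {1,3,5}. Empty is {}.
Constraint 1 (V + Z = U) on D(V)={3,6,7,9,10} D(Z)={4,5,6,7,8} D(U)={4,5,8,9}: V {3,6,7,9,10}->{3}; Z {4,5,6,7,8}->{5,6}; U {4,5,8,9}->{8,9}
Constraint 2 (Z + V = Y) on D(Z)={5,6} D(V)={3} D(Y)={3,5,8,9,10}: Y {3,5,8,9,10}->{8,9}
Constraint 3 (U != Y) on D(U)={8,9} D(Y)={8,9}: no change
Constraint 4 (U != Y) on D(U)={8,9} D(Y)={8,9}: no change
So after constraint 4: D(V) = {3}

Answer: {3}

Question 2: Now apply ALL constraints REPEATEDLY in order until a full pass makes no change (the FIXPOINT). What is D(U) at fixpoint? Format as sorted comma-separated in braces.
Answer: {8,9}

Derivation:
pass 0 (initial): D(U)={4,5,8,9}
pass 1: U {4,5,8,9}->{8,9}; V {3,6,7,9,10}->{3}; Y {3,5,8,9,10}->{8,9}; Z {4,5,6,7,8}->{5,6}
pass 2: no change
Fixpoint after 2 passes: D(U) = {8,9}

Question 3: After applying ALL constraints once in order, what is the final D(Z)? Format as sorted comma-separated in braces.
Constraint 1 (V + Z = U) on D(V)={3,6,7,9,10} D(Z)={4,5,6,7,8} D(U)={4,5,8,9}: V {3,6,7,9,10}->{3}; Z {4,5,6,7,8}->{5,6}; U {4,5,8,9}->{8,9}
Constraint 2 (Z + V = Y) on D(Z)={5,6} D(V)={3} D(Y)={3,5,8,9,10}: Y {3,5,8,9,10}->{8,9}
Constraint 3 (U != Y) on D(U)={8,9} D(Y)={8,9}: no change
Constraint 4 (U != Y) on D(U)={8,9} D(Y)={8,9}: no change
So after all 4 constraints: D(Z) = {5,6}

Answer: {5,6}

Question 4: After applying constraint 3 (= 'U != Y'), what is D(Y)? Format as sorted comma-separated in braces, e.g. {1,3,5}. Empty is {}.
Answer: {8,9}

Derivation:
Constraint 1 (V + Z = U) on D(V)={3,6,7,9,10} D(Z)={4,5,6,7,8} D(U)={4,5,8,9}: V {3,6,7,9,10}->{3}; Z {4,5,6,7,8}->{5,6}; U {4,5,8,9}->{8,9}
Constraint 2 (Z + V = Y) on D(Z)={5,6} D(V)={3} D(Y)={3,5,8,9,10}: Y {3,5,8,9,10}->{8,9}
Constraint 3 (U != Y) on D(U)={8,9} D(Y)={8,9}: no change
So after constraint 3: D(Y) = {8,9}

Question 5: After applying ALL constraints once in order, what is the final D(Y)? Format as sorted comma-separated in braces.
Answer: {8,9}

Derivation:
Constraint 1 (V + Z = U) on D(V)={3,6,7,9,10} D(Z)={4,5,6,7,8} D(U)={4,5,8,9}: V {3,6,7,9,10}->{3}; Z {4,5,6,7,8}->{5,6}; U {4,5,8,9}->{8,9}
Constraint 2 (Z + V = Y) on D(Z)={5,6} D(V)={3} D(Y)={3,5,8,9,10}: Y {3,5,8,9,10}->{8,9}
Constraint 3 (U != Y) on D(U)={8,9} D(Y)={8,9}: no change
Constraint 4 (U != Y) on D(U)={8,9} D(Y)={8,9}: no change
So after all 4 constraints: D(Y) = {8,9}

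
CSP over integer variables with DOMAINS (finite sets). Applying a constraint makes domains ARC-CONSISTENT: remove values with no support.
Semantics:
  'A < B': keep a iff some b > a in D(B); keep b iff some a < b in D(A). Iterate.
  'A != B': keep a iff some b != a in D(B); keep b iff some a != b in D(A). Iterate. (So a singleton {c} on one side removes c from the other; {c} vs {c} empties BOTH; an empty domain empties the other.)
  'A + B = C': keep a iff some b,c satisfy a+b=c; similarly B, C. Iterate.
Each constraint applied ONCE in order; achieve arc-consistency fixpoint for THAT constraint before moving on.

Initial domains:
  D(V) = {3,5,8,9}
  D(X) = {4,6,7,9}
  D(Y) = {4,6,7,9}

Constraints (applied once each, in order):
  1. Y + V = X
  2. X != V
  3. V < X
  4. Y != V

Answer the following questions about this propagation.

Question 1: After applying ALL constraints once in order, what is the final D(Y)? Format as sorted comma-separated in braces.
Answer: {4,6}

Derivation:
Constraint 1 (Y + V = X) on D(Y)={4,6,7,9} D(V)={3,5,8,9} D(X)={4,6,7,9}: Y {4,6,7,9}->{4,6}; V {3,5,8,9}->{3,5}; X {4,6,7,9}->{7,9}
Constraint 2 (X != V) on D(X)={7,9} D(V)={3,5}: no change
Constraint 3 (V < X) on D(V)={3,5} D(X)={7,9}: no change
Constraint 4 (Y != V) on D(Y)={4,6} D(V)={3,5}: no change
So after all 4 constraints: D(Y) = {4,6}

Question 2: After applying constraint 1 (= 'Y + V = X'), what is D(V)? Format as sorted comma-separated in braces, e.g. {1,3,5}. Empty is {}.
Constraint 1 (Y + V = X) on D(Y)={4,6,7,9} D(V)={3,5,8,9} D(X)={4,6,7,9}: Y {4,6,7,9}->{4,6}; V {3,5,8,9}->{3,5}; X {4,6,7,9}->{7,9}
So after constraint 1: D(V) = {3,5}

Answer: {3,5}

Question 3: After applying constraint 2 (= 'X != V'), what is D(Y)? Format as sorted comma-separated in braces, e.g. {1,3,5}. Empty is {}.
Answer: {4,6}

Derivation:
Constraint 1 (Y + V = X) on D(Y)={4,6,7,9} D(V)={3,5,8,9} D(X)={4,6,7,9}: Y {4,6,7,9}->{4,6}; V {3,5,8,9}->{3,5}; X {4,6,7,9}->{7,9}
Constraint 2 (X != V) on D(X)={7,9} D(V)={3,5}: no change
So after constraint 2: D(Y) = {4,6}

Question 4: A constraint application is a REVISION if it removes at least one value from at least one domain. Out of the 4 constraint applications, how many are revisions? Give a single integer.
Answer: 1

Derivation:
Constraint 1 (Y + V = X) on D(Y)={4,6,7,9} D(V)={3,5,8,9} D(X)={4,6,7,9}: Y {4,6,7,9}->{4,6}; V {3,5,8,9}->{3,5}; X {4,6,7,9}->{7,9} => REVISION
Constraint 2 (X != V) on D(X)={7,9} D(V)={3,5}: no change => not a revision
Constraint 3 (V < X) on D(V)={3,5} D(X)={7,9}: no change => not a revision
Constraint 4 (Y != V) on D(Y)={4,6} D(V)={3,5}: no change => not a revision
Total revisions = 1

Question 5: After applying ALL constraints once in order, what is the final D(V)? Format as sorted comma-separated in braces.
Answer: {3,5}

Derivation:
Constraint 1 (Y + V = X) on D(Y)={4,6,7,9} D(V)={3,5,8,9} D(X)={4,6,7,9}: Y {4,6,7,9}->{4,6}; V {3,5,8,9}->{3,5}; X {4,6,7,9}->{7,9}
Constraint 2 (X != V) on D(X)={7,9} D(V)={3,5}: no change
Constraint 3 (V < X) on D(V)={3,5} D(X)={7,9}: no change
Constraint 4 (Y != V) on D(Y)={4,6} D(V)={3,5}: no change
So after all 4 constraints: D(V) = {3,5}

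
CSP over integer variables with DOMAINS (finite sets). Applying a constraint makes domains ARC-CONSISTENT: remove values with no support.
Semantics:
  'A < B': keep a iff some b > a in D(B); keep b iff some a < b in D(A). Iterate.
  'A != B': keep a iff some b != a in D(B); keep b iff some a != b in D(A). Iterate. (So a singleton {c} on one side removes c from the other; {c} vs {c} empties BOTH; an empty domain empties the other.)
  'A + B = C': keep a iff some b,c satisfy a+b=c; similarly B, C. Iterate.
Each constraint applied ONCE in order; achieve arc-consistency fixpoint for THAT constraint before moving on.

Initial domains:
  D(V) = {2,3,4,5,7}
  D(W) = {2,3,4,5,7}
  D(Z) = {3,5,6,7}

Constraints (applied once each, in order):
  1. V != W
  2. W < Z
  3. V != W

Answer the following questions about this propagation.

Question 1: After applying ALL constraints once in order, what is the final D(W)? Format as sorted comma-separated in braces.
Constraint 1 (V != W) on D(V)={2,3,4,5,7} D(W)={2,3,4,5,7}: no change
Constraint 2 (W < Z) on D(W)={2,3,4,5,7} D(Z)={3,5,6,7}: W {2,3,4,5,7}->{2,3,4,5}
Constraint 3 (V != W) on D(V)={2,3,4,5,7} D(W)={2,3,4,5}: no change
So after all 3 constraints: D(W) = {2,3,4,5}

Answer: {2,3,4,5}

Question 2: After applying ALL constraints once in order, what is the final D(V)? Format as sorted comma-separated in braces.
Constraint 1 (V != W) on D(V)={2,3,4,5,7} D(W)={2,3,4,5,7}: no change
Constraint 2 (W < Z) on D(W)={2,3,4,5,7} D(Z)={3,5,6,7}: W {2,3,4,5,7}->{2,3,4,5}
Constraint 3 (V != W) on D(V)={2,3,4,5,7} D(W)={2,3,4,5}: no change
So after all 3 constraints: D(V) = {2,3,4,5,7}

Answer: {2,3,4,5,7}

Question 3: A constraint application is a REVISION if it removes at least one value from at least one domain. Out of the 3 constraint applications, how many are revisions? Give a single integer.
Answer: 1

Derivation:
Constraint 1 (V != W) on D(V)={2,3,4,5,7} D(W)={2,3,4,5,7}: no change => not a revision
Constraint 2 (W < Z) on D(W)={2,3,4,5,7} D(Z)={3,5,6,7}: W {2,3,4,5,7}->{2,3,4,5} => REVISION
Constraint 3 (V != W) on D(V)={2,3,4,5,7} D(W)={2,3,4,5}: no change => not a revision
Total revisions = 1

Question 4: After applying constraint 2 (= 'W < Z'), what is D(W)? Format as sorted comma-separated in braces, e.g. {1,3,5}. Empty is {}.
Constraint 1 (V != W) on D(V)={2,3,4,5,7} D(W)={2,3,4,5,7}: no change
Constraint 2 (W < Z) on D(W)={2,3,4,5,7} D(Z)={3,5,6,7}: W {2,3,4,5,7}->{2,3,4,5}
So after constraint 2: D(W) = {2,3,4,5}

Answer: {2,3,4,5}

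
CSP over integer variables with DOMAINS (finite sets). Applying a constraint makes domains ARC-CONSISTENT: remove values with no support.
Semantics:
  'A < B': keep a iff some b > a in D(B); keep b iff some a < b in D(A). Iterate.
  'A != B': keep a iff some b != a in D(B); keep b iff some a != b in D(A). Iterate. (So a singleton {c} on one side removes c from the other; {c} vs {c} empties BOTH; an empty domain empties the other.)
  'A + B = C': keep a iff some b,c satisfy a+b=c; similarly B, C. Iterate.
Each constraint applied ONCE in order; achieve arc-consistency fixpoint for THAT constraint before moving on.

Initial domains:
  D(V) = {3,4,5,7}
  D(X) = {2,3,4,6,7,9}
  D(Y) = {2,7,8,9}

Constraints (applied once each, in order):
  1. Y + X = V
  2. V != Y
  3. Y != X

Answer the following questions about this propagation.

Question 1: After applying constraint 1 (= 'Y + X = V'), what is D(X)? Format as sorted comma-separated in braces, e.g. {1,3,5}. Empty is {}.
Constraint 1 (Y + X = V) on D(Y)={2,7,8,9} D(X)={2,3,4,6,7,9} D(V)={3,4,5,7}: Y {2,7,8,9}->{2}; X {2,3,4,6,7,9}->{2,3}; V {3,4,5,7}->{4,5}
So after constraint 1: D(X) = {2,3}

Answer: {2,3}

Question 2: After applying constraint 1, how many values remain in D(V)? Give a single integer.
Answer: 2

Derivation:
Constraint 1 (Y + X = V) on D(Y)={2,7,8,9} D(X)={2,3,4,6,7,9} D(V)={3,4,5,7}: Y {2,7,8,9}->{2}; X {2,3,4,6,7,9}->{2,3}; V {3,4,5,7}->{4,5}
So after constraint 1: D(V)={4,5}, size = 2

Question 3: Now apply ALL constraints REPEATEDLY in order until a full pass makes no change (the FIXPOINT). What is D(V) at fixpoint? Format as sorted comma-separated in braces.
Answer: {5}

Derivation:
pass 0 (initial): D(V)={3,4,5,7}
pass 1: V {3,4,5,7}->{4,5}; X {2,3,4,6,7,9}->{3}; Y {2,7,8,9}->{2}
pass 2: V {4,5}->{5}
pass 3: no change
Fixpoint after 3 passes: D(V) = {5}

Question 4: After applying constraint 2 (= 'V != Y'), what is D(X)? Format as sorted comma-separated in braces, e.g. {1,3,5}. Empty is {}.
Answer: {2,3}

Derivation:
Constraint 1 (Y + X = V) on D(Y)={2,7,8,9} D(X)={2,3,4,6,7,9} D(V)={3,4,5,7}: Y {2,7,8,9}->{2}; X {2,3,4,6,7,9}->{2,3}; V {3,4,5,7}->{4,5}
Constraint 2 (V != Y) on D(V)={4,5} D(Y)={2}: no change
So after constraint 2: D(X) = {2,3}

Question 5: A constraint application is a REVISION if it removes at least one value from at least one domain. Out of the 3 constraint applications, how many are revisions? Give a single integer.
Constraint 1 (Y + X = V) on D(Y)={2,7,8,9} D(X)={2,3,4,6,7,9} D(V)={3,4,5,7}: Y {2,7,8,9}->{2}; X {2,3,4,6,7,9}->{2,3}; V {3,4,5,7}->{4,5} => REVISION
Constraint 2 (V != Y) on D(V)={4,5} D(Y)={2}: no change => not a revision
Constraint 3 (Y != X) on D(Y)={2} D(X)={2,3}: X {2,3}->{3} => REVISION
Total revisions = 2

Answer: 2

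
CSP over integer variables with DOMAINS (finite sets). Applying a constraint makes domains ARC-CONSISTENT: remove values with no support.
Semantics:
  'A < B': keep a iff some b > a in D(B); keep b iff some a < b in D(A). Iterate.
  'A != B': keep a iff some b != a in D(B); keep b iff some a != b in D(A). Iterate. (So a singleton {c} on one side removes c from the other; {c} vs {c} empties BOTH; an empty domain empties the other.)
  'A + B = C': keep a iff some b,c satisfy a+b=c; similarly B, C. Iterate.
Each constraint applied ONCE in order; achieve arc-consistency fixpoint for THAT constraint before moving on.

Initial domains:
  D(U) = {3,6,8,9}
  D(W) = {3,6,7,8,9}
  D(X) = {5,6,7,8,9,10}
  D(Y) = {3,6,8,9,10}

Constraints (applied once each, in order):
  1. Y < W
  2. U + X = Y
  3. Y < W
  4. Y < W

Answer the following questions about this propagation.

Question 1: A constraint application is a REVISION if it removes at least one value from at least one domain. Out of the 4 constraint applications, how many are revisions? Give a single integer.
Constraint 1 (Y < W) on D(Y)={3,6,8,9,10} D(W)={3,6,7,8,9}: Y {3,6,8,9,10}->{3,6,8}; W {3,6,7,8,9}->{6,7,8,9} => REVISION
Constraint 2 (U + X = Y) on D(U)={3,6,8,9} D(X)={5,6,7,8,9,10} D(Y)={3,6,8}: U {3,6,8,9}->{3}; X {5,6,7,8,9,10}->{5}; Y {3,6,8}->{8} => REVISION
Constraint 3 (Y < W) on D(Y)={8} D(W)={6,7,8,9}: W {6,7,8,9}->{9} => REVISION
Constraint 4 (Y < W) on D(Y)={8} D(W)={9}: no change => not a revision
Total revisions = 3

Answer: 3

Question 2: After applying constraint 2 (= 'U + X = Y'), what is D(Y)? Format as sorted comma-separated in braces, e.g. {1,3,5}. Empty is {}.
Answer: {8}

Derivation:
Constraint 1 (Y < W) on D(Y)={3,6,8,9,10} D(W)={3,6,7,8,9}: Y {3,6,8,9,10}->{3,6,8}; W {3,6,7,8,9}->{6,7,8,9}
Constraint 2 (U + X = Y) on D(U)={3,6,8,9} D(X)={5,6,7,8,9,10} D(Y)={3,6,8}: U {3,6,8,9}->{3}; X {5,6,7,8,9,10}->{5}; Y {3,6,8}->{8}
So after constraint 2: D(Y) = {8}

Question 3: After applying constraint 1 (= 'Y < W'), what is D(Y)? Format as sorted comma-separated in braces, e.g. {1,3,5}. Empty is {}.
Answer: {3,6,8}

Derivation:
Constraint 1 (Y < W) on D(Y)={3,6,8,9,10} D(W)={3,6,7,8,9}: Y {3,6,8,9,10}->{3,6,8}; W {3,6,7,8,9}->{6,7,8,9}
So after constraint 1: D(Y) = {3,6,8}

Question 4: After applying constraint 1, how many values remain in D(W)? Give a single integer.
Constraint 1 (Y < W) on D(Y)={3,6,8,9,10} D(W)={3,6,7,8,9}: Y {3,6,8,9,10}->{3,6,8}; W {3,6,7,8,9}->{6,7,8,9}
So after constraint 1: D(W)={6,7,8,9}, size = 4

Answer: 4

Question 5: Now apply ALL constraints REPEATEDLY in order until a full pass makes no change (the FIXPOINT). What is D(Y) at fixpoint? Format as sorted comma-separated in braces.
Answer: {8}

Derivation:
pass 0 (initial): D(Y)={3,6,8,9,10}
pass 1: U {3,6,8,9}->{3}; W {3,6,7,8,9}->{9}; X {5,6,7,8,9,10}->{5}; Y {3,6,8,9,10}->{8}
pass 2: no change
Fixpoint after 2 passes: D(Y) = {8}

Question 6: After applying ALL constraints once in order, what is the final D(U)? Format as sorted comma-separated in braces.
Answer: {3}

Derivation:
Constraint 1 (Y < W) on D(Y)={3,6,8,9,10} D(W)={3,6,7,8,9}: Y {3,6,8,9,10}->{3,6,8}; W {3,6,7,8,9}->{6,7,8,9}
Constraint 2 (U + X = Y) on D(U)={3,6,8,9} D(X)={5,6,7,8,9,10} D(Y)={3,6,8}: U {3,6,8,9}->{3}; X {5,6,7,8,9,10}->{5}; Y {3,6,8}->{8}
Constraint 3 (Y < W) on D(Y)={8} D(W)={6,7,8,9}: W {6,7,8,9}->{9}
Constraint 4 (Y < W) on D(Y)={8} D(W)={9}: no change
So after all 4 constraints: D(U) = {3}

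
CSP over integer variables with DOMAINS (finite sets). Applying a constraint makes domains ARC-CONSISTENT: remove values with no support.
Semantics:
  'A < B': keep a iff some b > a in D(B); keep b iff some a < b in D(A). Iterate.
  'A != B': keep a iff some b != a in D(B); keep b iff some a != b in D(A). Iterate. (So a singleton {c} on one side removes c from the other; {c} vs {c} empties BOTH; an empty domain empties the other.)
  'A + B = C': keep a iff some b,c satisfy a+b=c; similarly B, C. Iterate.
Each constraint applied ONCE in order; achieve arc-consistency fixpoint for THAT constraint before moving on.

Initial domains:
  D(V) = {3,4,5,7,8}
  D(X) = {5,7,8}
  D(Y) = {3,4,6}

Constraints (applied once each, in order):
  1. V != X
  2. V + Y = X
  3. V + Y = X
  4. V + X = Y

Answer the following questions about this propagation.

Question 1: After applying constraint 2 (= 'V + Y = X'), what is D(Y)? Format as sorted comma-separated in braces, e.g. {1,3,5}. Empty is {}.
Constraint 1 (V != X) on D(V)={3,4,5,7,8} D(X)={5,7,8}: no change
Constraint 2 (V + Y = X) on D(V)={3,4,5,7,8} D(Y)={3,4,6} D(X)={5,7,8}: V {3,4,5,7,8}->{3,4,5}; Y {3,4,6}->{3,4}; X {5,7,8}->{7,8}
So after constraint 2: D(Y) = {3,4}

Answer: {3,4}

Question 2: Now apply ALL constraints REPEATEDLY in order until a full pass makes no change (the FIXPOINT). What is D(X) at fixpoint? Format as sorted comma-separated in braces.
pass 0 (initial): D(X)={5,7,8}
pass 1: V {3,4,5,7,8}->{}; X {5,7,8}->{}; Y {3,4,6}->{}
pass 2: no change
Fixpoint after 2 passes: D(X) = {}

Answer: {}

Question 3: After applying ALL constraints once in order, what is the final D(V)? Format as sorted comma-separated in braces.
Answer: {}

Derivation:
Constraint 1 (V != X) on D(V)={3,4,5,7,8} D(X)={5,7,8}: no change
Constraint 2 (V + Y = X) on D(V)={3,4,5,7,8} D(Y)={3,4,6} D(X)={5,7,8}: V {3,4,5,7,8}->{3,4,5}; Y {3,4,6}->{3,4}; X {5,7,8}->{7,8}
Constraint 3 (V + Y = X) on D(V)={3,4,5} D(Y)={3,4} D(X)={7,8}: no change
Constraint 4 (V + X = Y) on D(V)={3,4,5} D(X)={7,8} D(Y)={3,4}: V {3,4,5}->{}; X {7,8}->{}; Y {3,4}->{}
So after all 4 constraints: D(V) = {}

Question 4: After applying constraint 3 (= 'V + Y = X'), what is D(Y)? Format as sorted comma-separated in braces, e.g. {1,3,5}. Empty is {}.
Constraint 1 (V != X) on D(V)={3,4,5,7,8} D(X)={5,7,8}: no change
Constraint 2 (V + Y = X) on D(V)={3,4,5,7,8} D(Y)={3,4,6} D(X)={5,7,8}: V {3,4,5,7,8}->{3,4,5}; Y {3,4,6}->{3,4}; X {5,7,8}->{7,8}
Constraint 3 (V + Y = X) on D(V)={3,4,5} D(Y)={3,4} D(X)={7,8}: no change
So after constraint 3: D(Y) = {3,4}

Answer: {3,4}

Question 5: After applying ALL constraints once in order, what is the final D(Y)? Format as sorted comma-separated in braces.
Constraint 1 (V != X) on D(V)={3,4,5,7,8} D(X)={5,7,8}: no change
Constraint 2 (V + Y = X) on D(V)={3,4,5,7,8} D(Y)={3,4,6} D(X)={5,7,8}: V {3,4,5,7,8}->{3,4,5}; Y {3,4,6}->{3,4}; X {5,7,8}->{7,8}
Constraint 3 (V + Y = X) on D(V)={3,4,5} D(Y)={3,4} D(X)={7,8}: no change
Constraint 4 (V + X = Y) on D(V)={3,4,5} D(X)={7,8} D(Y)={3,4}: V {3,4,5}->{}; X {7,8}->{}; Y {3,4}->{}
So after all 4 constraints: D(Y) = {}

Answer: {}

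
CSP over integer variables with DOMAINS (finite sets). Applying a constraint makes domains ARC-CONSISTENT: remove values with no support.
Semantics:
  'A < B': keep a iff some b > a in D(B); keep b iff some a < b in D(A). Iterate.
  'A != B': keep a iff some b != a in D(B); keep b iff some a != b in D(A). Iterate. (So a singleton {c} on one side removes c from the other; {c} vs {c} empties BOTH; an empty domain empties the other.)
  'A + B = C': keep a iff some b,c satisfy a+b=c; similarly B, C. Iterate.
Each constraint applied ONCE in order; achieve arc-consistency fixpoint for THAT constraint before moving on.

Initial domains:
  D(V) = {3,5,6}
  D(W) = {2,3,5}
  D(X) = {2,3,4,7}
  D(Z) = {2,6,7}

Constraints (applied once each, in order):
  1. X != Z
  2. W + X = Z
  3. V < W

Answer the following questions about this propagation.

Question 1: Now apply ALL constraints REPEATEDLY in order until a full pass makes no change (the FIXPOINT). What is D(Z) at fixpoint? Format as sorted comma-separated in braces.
pass 0 (initial): D(Z)={2,6,7}
pass 1: V {3,5,6}->{3}; W {2,3,5}->{5}; X {2,3,4,7}->{2,3,4}; Z {2,6,7}->{6,7}
pass 2: X {2,3,4}->{2}; Z {6,7}->{7}
pass 3: no change
Fixpoint after 3 passes: D(Z) = {7}

Answer: {7}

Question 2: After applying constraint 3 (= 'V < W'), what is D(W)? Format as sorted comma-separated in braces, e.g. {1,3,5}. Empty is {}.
Answer: {5}

Derivation:
Constraint 1 (X != Z) on D(X)={2,3,4,7} D(Z)={2,6,7}: no change
Constraint 2 (W + X = Z) on D(W)={2,3,5} D(X)={2,3,4,7} D(Z)={2,6,7}: X {2,3,4,7}->{2,3,4}; Z {2,6,7}->{6,7}
Constraint 3 (V < W) on D(V)={3,5,6} D(W)={2,3,5}: V {3,5,6}->{3}; W {2,3,5}->{5}
So after constraint 3: D(W) = {5}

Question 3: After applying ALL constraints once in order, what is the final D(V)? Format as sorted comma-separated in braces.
Constraint 1 (X != Z) on D(X)={2,3,4,7} D(Z)={2,6,7}: no change
Constraint 2 (W + X = Z) on D(W)={2,3,5} D(X)={2,3,4,7} D(Z)={2,6,7}: X {2,3,4,7}->{2,3,4}; Z {2,6,7}->{6,7}
Constraint 3 (V < W) on D(V)={3,5,6} D(W)={2,3,5}: V {3,5,6}->{3}; W {2,3,5}->{5}
So after all 3 constraints: D(V) = {3}

Answer: {3}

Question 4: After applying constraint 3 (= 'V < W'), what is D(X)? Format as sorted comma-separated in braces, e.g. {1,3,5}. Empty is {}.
Constraint 1 (X != Z) on D(X)={2,3,4,7} D(Z)={2,6,7}: no change
Constraint 2 (W + X = Z) on D(W)={2,3,5} D(X)={2,3,4,7} D(Z)={2,6,7}: X {2,3,4,7}->{2,3,4}; Z {2,6,7}->{6,7}
Constraint 3 (V < W) on D(V)={3,5,6} D(W)={2,3,5}: V {3,5,6}->{3}; W {2,3,5}->{5}
So after constraint 3: D(X) = {2,3,4}

Answer: {2,3,4}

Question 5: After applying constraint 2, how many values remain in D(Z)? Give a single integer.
Constraint 1 (X != Z) on D(X)={2,3,4,7} D(Z)={2,6,7}: no change
Constraint 2 (W + X = Z) on D(W)={2,3,5} D(X)={2,3,4,7} D(Z)={2,6,7}: X {2,3,4,7}->{2,3,4}; Z {2,6,7}->{6,7}
So after constraint 2: D(Z)={6,7}, size = 2

Answer: 2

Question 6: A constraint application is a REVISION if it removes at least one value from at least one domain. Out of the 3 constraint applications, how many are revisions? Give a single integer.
Answer: 2

Derivation:
Constraint 1 (X != Z) on D(X)={2,3,4,7} D(Z)={2,6,7}: no change => not a revision
Constraint 2 (W + X = Z) on D(W)={2,3,5} D(X)={2,3,4,7} D(Z)={2,6,7}: X {2,3,4,7}->{2,3,4}; Z {2,6,7}->{6,7} => REVISION
Constraint 3 (V < W) on D(V)={3,5,6} D(W)={2,3,5}: V {3,5,6}->{3}; W {2,3,5}->{5} => REVISION
Total revisions = 2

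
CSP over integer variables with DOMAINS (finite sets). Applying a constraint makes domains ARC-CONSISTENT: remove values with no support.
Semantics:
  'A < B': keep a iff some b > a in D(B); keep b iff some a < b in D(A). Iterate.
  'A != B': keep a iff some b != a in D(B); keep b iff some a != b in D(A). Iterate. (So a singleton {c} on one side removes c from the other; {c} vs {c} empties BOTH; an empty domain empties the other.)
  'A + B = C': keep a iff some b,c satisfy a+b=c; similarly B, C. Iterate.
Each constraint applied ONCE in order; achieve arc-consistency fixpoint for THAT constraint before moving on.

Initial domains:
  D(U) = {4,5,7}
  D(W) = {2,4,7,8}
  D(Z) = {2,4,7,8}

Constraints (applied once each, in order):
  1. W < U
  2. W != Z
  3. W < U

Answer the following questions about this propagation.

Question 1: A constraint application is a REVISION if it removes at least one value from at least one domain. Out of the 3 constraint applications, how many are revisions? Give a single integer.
Answer: 1

Derivation:
Constraint 1 (W < U) on D(W)={2,4,7,8} D(U)={4,5,7}: W {2,4,7,8}->{2,4} => REVISION
Constraint 2 (W != Z) on D(W)={2,4} D(Z)={2,4,7,8}: no change => not a revision
Constraint 3 (W < U) on D(W)={2,4} D(U)={4,5,7}: no change => not a revision
Total revisions = 1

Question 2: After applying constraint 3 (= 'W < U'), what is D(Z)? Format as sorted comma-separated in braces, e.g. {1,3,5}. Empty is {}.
Constraint 1 (W < U) on D(W)={2,4,7,8} D(U)={4,5,7}: W {2,4,7,8}->{2,4}
Constraint 2 (W != Z) on D(W)={2,4} D(Z)={2,4,7,8}: no change
Constraint 3 (W < U) on D(W)={2,4} D(U)={4,5,7}: no change
So after constraint 3: D(Z) = {2,4,7,8}

Answer: {2,4,7,8}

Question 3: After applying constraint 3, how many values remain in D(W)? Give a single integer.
Answer: 2

Derivation:
Constraint 1 (W < U) on D(W)={2,4,7,8} D(U)={4,5,7}: W {2,4,7,8}->{2,4}
Constraint 2 (W != Z) on D(W)={2,4} D(Z)={2,4,7,8}: no change
Constraint 3 (W < U) on D(W)={2,4} D(U)={4,5,7}: no change
So after constraint 3: D(W)={2,4}, size = 2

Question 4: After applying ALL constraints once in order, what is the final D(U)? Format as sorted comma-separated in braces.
Constraint 1 (W < U) on D(W)={2,4,7,8} D(U)={4,5,7}: W {2,4,7,8}->{2,4}
Constraint 2 (W != Z) on D(W)={2,4} D(Z)={2,4,7,8}: no change
Constraint 3 (W < U) on D(W)={2,4} D(U)={4,5,7}: no change
So after all 3 constraints: D(U) = {4,5,7}

Answer: {4,5,7}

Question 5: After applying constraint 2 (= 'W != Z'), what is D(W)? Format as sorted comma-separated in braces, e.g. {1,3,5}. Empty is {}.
Answer: {2,4}

Derivation:
Constraint 1 (W < U) on D(W)={2,4,7,8} D(U)={4,5,7}: W {2,4,7,8}->{2,4}
Constraint 2 (W != Z) on D(W)={2,4} D(Z)={2,4,7,8}: no change
So after constraint 2: D(W) = {2,4}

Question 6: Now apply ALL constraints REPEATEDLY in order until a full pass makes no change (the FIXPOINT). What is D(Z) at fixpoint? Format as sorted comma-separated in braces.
pass 0 (initial): D(Z)={2,4,7,8}
pass 1: W {2,4,7,8}->{2,4}
pass 2: no change
Fixpoint after 2 passes: D(Z) = {2,4,7,8}

Answer: {2,4,7,8}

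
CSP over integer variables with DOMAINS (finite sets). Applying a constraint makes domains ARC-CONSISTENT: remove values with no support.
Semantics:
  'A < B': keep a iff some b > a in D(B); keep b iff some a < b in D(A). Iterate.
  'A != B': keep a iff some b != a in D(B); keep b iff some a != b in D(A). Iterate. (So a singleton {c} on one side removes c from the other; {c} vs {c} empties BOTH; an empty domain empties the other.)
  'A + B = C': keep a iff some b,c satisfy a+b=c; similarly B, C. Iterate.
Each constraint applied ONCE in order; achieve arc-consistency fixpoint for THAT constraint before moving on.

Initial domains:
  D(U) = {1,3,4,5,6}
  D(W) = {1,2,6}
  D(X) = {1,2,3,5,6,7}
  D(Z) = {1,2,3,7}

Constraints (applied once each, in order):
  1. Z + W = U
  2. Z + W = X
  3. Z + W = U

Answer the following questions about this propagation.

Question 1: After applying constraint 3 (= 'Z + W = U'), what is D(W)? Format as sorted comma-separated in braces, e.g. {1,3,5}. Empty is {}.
Answer: {1,2}

Derivation:
Constraint 1 (Z + W = U) on D(Z)={1,2,3,7} D(W)={1,2,6} D(U)={1,3,4,5,6}: Z {1,2,3,7}->{1,2,3}; W {1,2,6}->{1,2}; U {1,3,4,5,6}->{3,4,5}
Constraint 2 (Z + W = X) on D(Z)={1,2,3} D(W)={1,2} D(X)={1,2,3,5,6,7}: X {1,2,3,5,6,7}->{2,3,5}
Constraint 3 (Z + W = U) on D(Z)={1,2,3} D(W)={1,2} D(U)={3,4,5}: no change
So after constraint 3: D(W) = {1,2}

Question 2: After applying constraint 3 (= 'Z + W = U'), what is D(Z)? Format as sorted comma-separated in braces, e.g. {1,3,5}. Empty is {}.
Answer: {1,2,3}

Derivation:
Constraint 1 (Z + W = U) on D(Z)={1,2,3,7} D(W)={1,2,6} D(U)={1,3,4,5,6}: Z {1,2,3,7}->{1,2,3}; W {1,2,6}->{1,2}; U {1,3,4,5,6}->{3,4,5}
Constraint 2 (Z + W = X) on D(Z)={1,2,3} D(W)={1,2} D(X)={1,2,3,5,6,7}: X {1,2,3,5,6,7}->{2,3,5}
Constraint 3 (Z + W = U) on D(Z)={1,2,3} D(W)={1,2} D(U)={3,4,5}: no change
So after constraint 3: D(Z) = {1,2,3}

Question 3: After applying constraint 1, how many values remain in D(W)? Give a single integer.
Constraint 1 (Z + W = U) on D(Z)={1,2,3,7} D(W)={1,2,6} D(U)={1,3,4,5,6}: Z {1,2,3,7}->{1,2,3}; W {1,2,6}->{1,2}; U {1,3,4,5,6}->{3,4,5}
So after constraint 1: D(W)={1,2}, size = 2

Answer: 2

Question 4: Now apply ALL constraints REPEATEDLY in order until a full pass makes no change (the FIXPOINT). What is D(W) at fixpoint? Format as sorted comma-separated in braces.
pass 0 (initial): D(W)={1,2,6}
pass 1: U {1,3,4,5,6}->{3,4,5}; W {1,2,6}->{1,2}; X {1,2,3,5,6,7}->{2,3,5}; Z {1,2,3,7}->{1,2,3}
pass 2: no change
Fixpoint after 2 passes: D(W) = {1,2}

Answer: {1,2}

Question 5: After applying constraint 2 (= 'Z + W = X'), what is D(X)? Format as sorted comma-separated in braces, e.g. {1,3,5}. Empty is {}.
Constraint 1 (Z + W = U) on D(Z)={1,2,3,7} D(W)={1,2,6} D(U)={1,3,4,5,6}: Z {1,2,3,7}->{1,2,3}; W {1,2,6}->{1,2}; U {1,3,4,5,6}->{3,4,5}
Constraint 2 (Z + W = X) on D(Z)={1,2,3} D(W)={1,2} D(X)={1,2,3,5,6,7}: X {1,2,3,5,6,7}->{2,3,5}
So after constraint 2: D(X) = {2,3,5}

Answer: {2,3,5}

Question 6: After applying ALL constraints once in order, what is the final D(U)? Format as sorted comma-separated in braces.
Answer: {3,4,5}

Derivation:
Constraint 1 (Z + W = U) on D(Z)={1,2,3,7} D(W)={1,2,6} D(U)={1,3,4,5,6}: Z {1,2,3,7}->{1,2,3}; W {1,2,6}->{1,2}; U {1,3,4,5,6}->{3,4,5}
Constraint 2 (Z + W = X) on D(Z)={1,2,3} D(W)={1,2} D(X)={1,2,3,5,6,7}: X {1,2,3,5,6,7}->{2,3,5}
Constraint 3 (Z + W = U) on D(Z)={1,2,3} D(W)={1,2} D(U)={3,4,5}: no change
So after all 3 constraints: D(U) = {3,4,5}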